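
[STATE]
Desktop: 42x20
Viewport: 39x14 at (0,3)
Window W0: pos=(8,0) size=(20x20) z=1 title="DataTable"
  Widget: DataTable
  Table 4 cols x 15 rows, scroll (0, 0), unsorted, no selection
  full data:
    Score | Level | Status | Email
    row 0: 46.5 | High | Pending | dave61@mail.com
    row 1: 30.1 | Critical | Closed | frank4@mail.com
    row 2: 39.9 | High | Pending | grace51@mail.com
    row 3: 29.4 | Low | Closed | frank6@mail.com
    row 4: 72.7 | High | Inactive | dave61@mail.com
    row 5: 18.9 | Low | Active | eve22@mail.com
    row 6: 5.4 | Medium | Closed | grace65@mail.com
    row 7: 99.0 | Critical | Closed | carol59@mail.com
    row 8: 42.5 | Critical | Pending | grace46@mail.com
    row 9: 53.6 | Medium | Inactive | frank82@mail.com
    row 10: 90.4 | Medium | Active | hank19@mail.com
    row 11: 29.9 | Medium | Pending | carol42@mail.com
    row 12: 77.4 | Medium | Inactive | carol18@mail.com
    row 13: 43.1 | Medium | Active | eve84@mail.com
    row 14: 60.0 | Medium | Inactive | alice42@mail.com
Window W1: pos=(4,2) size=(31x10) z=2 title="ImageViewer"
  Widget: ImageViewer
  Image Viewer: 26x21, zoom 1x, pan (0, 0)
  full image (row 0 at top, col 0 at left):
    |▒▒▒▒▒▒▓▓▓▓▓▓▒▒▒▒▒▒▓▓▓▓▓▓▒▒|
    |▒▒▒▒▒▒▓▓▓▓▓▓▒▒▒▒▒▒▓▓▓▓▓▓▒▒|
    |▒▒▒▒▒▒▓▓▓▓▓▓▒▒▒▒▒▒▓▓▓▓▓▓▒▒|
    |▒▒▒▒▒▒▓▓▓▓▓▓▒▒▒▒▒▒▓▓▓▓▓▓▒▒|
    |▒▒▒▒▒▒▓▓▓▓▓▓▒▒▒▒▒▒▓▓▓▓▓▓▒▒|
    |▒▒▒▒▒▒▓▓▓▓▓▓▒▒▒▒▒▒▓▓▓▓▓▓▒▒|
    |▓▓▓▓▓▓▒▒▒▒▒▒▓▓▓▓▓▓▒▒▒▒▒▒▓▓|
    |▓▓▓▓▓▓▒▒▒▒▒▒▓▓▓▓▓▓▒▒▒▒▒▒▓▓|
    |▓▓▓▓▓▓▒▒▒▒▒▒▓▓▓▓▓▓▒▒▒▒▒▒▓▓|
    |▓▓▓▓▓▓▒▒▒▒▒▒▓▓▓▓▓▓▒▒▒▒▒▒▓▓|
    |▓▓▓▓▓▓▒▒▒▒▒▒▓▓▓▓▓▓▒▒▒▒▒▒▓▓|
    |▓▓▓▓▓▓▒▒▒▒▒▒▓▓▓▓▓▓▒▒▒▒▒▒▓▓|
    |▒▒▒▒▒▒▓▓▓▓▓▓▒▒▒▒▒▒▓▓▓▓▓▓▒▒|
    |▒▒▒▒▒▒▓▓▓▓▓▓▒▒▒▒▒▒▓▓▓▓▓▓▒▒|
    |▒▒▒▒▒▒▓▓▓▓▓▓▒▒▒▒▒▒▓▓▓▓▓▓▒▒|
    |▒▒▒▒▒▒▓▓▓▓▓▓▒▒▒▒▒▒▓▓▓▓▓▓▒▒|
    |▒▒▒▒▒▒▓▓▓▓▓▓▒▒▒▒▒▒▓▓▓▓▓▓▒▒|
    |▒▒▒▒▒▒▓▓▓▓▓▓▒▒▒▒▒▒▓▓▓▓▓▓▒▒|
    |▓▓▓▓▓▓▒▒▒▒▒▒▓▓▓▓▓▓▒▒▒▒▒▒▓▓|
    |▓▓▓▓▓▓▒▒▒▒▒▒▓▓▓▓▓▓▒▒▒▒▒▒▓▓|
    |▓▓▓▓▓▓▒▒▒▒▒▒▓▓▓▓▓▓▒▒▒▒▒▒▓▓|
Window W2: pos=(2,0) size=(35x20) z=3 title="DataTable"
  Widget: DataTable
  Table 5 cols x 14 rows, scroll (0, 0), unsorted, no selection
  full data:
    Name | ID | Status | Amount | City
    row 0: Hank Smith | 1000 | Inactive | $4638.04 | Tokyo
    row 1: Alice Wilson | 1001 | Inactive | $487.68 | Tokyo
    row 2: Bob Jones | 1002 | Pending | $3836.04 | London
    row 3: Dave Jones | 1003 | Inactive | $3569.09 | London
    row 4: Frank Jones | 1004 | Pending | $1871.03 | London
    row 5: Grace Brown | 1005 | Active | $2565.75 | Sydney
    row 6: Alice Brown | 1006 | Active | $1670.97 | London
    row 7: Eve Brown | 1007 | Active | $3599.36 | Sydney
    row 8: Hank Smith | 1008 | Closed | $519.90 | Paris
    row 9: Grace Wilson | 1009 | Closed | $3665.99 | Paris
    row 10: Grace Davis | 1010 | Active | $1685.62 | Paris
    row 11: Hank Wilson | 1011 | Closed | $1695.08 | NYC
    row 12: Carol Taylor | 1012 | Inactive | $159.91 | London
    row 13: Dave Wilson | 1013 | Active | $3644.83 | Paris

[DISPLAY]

  ┃Name        │ID  │Status  │Amount┃  
  ┃────────────┼────┼────────┼──────┃  
  ┃Hank Smith  │1000│Inactive│$4638.┃  
  ┃Alice Wilson│1001│Inactive│$487.6┃  
  ┃Bob Jones   │1002│Pending │$3836.┃  
  ┃Dave Jones  │1003│Inactive│$3569.┃  
  ┃Frank Jones │1004│Pending │$1871.┃  
  ┃Grace Brown │1005│Active  │$2565.┃  
  ┃Alice Brown │1006│Active  │$1670.┃  
  ┃Eve Brown   │1007│Active  │$3599.┃  
  ┃Hank Smith  │1008│Closed  │$519.9┃  
  ┃Grace Wilson│1009│Closed  │$3665.┃  
  ┃Grace Davis │1010│Active  │$1685.┃  
  ┃Hank Wilson │1011│Closed  │$1695.┃  


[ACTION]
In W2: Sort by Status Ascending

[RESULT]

  ┃Name        │ID  │Status ▲│Amount┃  
  ┃────────────┼────┼────────┼──────┃  
  ┃Grace Brown │1005│Active  │$2565.┃  
  ┃Alice Brown │1006│Active  │$1670.┃  
  ┃Eve Brown   │1007│Active  │$3599.┃  
  ┃Grace Davis │1010│Active  │$1685.┃  
  ┃Dave Wilson │1013│Active  │$3644.┃  
  ┃Hank Smith  │1008│Closed  │$519.9┃  
  ┃Grace Wilson│1009│Closed  │$3665.┃  
  ┃Hank Wilson │1011│Closed  │$1695.┃  
  ┃Hank Smith  │1000│Inactive│$4638.┃  
  ┃Alice Wilson│1001│Inactive│$487.6┃  
  ┃Dave Jones  │1003│Inactive│$3569.┃  
  ┃Carol Taylor│1012│Inactive│$159.9┃  


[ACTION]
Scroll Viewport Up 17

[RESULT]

  ┏━━━━━━━━━━━━━━━━━━━━━━━━━━━━━━━━━┓  
  ┃ DataTable                       ┃  
  ┠─────────────────────────────────┨  
  ┃Name        │ID  │Status ▲│Amount┃  
  ┃────────────┼────┼────────┼──────┃  
  ┃Grace Brown │1005│Active  │$2565.┃  
  ┃Alice Brown │1006│Active  │$1670.┃  
  ┃Eve Brown   │1007│Active  │$3599.┃  
  ┃Grace Davis │1010│Active  │$1685.┃  
  ┃Dave Wilson │1013│Active  │$3644.┃  
  ┃Hank Smith  │1008│Closed  │$519.9┃  
  ┃Grace Wilson│1009│Closed  │$3665.┃  
  ┃Hank Wilson │1011│Closed  │$1695.┃  
  ┃Hank Smith  │1000│Inactive│$4638.┃  


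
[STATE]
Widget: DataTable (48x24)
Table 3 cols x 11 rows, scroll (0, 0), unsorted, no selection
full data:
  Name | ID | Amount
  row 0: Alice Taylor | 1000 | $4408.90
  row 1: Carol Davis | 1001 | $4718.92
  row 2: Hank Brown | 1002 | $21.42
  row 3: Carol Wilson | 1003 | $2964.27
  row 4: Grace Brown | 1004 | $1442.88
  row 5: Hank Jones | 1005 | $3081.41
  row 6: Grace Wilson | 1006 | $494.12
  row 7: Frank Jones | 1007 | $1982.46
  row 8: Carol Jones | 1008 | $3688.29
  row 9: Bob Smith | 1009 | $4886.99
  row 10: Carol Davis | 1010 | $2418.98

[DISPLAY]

Name        │ID  │Amount                        
────────────┼────┼────────                      
Alice Taylor│1000│$4408.90                      
Carol Davis │1001│$4718.92                      
Hank Brown  │1002│$21.42                        
Carol Wilson│1003│$2964.27                      
Grace Brown │1004│$1442.88                      
Hank Jones  │1005│$3081.41                      
Grace Wilson│1006│$494.12                       
Frank Jones │1007│$1982.46                      
Carol Jones │1008│$3688.29                      
Bob Smith   │1009│$4886.99                      
Carol Davis │1010│$2418.98                      
                                                
                                                
                                                
                                                
                                                
                                                
                                                
                                                
                                                
                                                
                                                


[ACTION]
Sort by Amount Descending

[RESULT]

Name        │ID  │Amount ▼                      
────────────┼────┼────────                      
Bob Smith   │1009│$4886.99                      
Carol Davis │1001│$4718.92                      
Alice Taylor│1000│$4408.90                      
Carol Jones │1008│$3688.29                      
Hank Jones  │1005│$3081.41                      
Carol Wilson│1003│$2964.27                      
Carol Davis │1010│$2418.98                      
Frank Jones │1007│$1982.46                      
Grace Brown │1004│$1442.88                      
Grace Wilson│1006│$494.12                       
Hank Brown  │1002│$21.42                        
                                                
                                                
                                                
                                                
                                                
                                                
                                                
                                                
                                                
                                                
                                                


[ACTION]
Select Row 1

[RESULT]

Name        │ID  │Amount ▼                      
────────────┼────┼────────                      
Bob Smith   │1009│$4886.99                      
>arol Davis │1001│$4718.92                      
Alice Taylor│1000│$4408.90                      
Carol Jones │1008│$3688.29                      
Hank Jones  │1005│$3081.41                      
Carol Wilson│1003│$2964.27                      
Carol Davis │1010│$2418.98                      
Frank Jones │1007│$1982.46                      
Grace Brown │1004│$1442.88                      
Grace Wilson│1006│$494.12                       
Hank Brown  │1002│$21.42                        
                                                
                                                
                                                
                                                
                                                
                                                
                                                
                                                
                                                
                                                
                                                


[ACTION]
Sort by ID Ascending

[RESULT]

Name        │ID ▲│Amount                        
────────────┼────┼────────                      
Alice Taylor│1000│$4408.90                      
>arol Davis │1001│$4718.92                      
Hank Brown  │1002│$21.42                        
Carol Wilson│1003│$2964.27                      
Grace Brown │1004│$1442.88                      
Hank Jones  │1005│$3081.41                      
Grace Wilson│1006│$494.12                       
Frank Jones │1007│$1982.46                      
Carol Jones │1008│$3688.29                      
Bob Smith   │1009│$4886.99                      
Carol Davis │1010│$2418.98                      
                                                
                                                
                                                
                                                
                                                
                                                
                                                
                                                
                                                
                                                
                                                


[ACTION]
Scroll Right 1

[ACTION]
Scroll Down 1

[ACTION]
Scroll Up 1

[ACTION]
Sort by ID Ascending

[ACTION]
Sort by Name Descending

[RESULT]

Name       ▼│ID  │Amount                        
────────────┼────┼────────                      
Hank Jones  │1005│$3081.41                      
>ank Brown  │1002│$21.42                        
Grace Wilson│1006│$494.12                       
Grace Brown │1004│$1442.88                      
Frank Jones │1007│$1982.46                      
Carol Wilson│1003│$2964.27                      
Carol Jones │1008│$3688.29                      
Carol Davis │1001│$4718.92                      
Carol Davis │1010│$2418.98                      
Bob Smith   │1009│$4886.99                      
Alice Taylor│1000│$4408.90                      
                                                
                                                
                                                
                                                
                                                
                                                
                                                
                                                
                                                
                                                
                                                


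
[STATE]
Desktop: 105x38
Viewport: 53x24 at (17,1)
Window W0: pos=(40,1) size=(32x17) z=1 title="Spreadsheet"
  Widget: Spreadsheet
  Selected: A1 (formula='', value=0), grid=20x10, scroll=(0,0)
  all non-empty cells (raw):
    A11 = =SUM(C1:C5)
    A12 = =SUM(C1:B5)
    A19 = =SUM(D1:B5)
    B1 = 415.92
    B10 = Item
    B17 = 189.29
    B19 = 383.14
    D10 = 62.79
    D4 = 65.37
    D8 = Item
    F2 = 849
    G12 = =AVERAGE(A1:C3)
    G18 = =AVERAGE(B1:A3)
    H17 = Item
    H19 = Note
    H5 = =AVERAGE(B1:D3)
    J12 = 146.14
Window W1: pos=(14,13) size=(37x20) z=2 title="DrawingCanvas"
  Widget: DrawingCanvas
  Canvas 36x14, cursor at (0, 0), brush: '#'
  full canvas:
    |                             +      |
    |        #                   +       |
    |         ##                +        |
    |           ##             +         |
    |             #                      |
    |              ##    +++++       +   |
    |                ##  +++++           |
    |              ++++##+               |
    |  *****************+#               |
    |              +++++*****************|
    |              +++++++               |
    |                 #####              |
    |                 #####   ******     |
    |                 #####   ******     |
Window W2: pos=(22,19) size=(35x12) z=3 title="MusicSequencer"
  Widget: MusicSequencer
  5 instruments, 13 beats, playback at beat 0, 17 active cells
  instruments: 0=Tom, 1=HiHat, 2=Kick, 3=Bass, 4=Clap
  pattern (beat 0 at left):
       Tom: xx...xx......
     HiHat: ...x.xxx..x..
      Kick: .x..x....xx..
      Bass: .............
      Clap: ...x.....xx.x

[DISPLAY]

                       ┏━━━━━━━━━━━━━━━━━━━━━━━━━━━━━
                       ┃ Spreadsheet                 
                       ┠─────────────────────────────
                       ┃A1:                          
                       ┃       A       B       C     
                       ┃-----------------------------
                       ┃  1      [0]  415.92       0 
                       ┃  2        0       0       0 
                       ┃  3        0       0       0 
                       ┃  4        0       0       0 
                       ┃  5        0       0       0 
                       ┃  6        0       0       0 
━━━━━━━━━━━━━━━━━━━━━━━━━━━━━━━━━┓ 0       0       0 
rawingCanvas                     ┃ 0       0       0I
─────────────────────────────────┨ 0       0       0 
                           +     ┃ 0Item           0 
      #                   +      ┃━━━━━━━━━━━━━━━━━━━
       ##                +       ┃                   
     ┏━━━━━━━━━━━━━━━━━━━━━━━━━━━━━━━━━┓             
     ┃ MusicSequencer                  ┃             
     ┠─────────────────────────────────┨             
     ┃      ▼123456789012              ┃             
     ┃   Tom██···██······              ┃             
*****┃ HiHat···█·███··█··              ┃             


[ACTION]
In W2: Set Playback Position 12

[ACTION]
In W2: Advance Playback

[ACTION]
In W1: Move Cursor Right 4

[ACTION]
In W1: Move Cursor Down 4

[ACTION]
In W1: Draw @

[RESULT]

                       ┏━━━━━━━━━━━━━━━━━━━━━━━━━━━━━
                       ┃ Spreadsheet                 
                       ┠─────────────────────────────
                       ┃A1:                          
                       ┃       A       B       C     
                       ┃-----------------------------
                       ┃  1      [0]  415.92       0 
                       ┃  2        0       0       0 
                       ┃  3        0       0       0 
                       ┃  4        0       0       0 
                       ┃  5        0       0       0 
                       ┃  6        0       0       0 
━━━━━━━━━━━━━━━━━━━━━━━━━━━━━━━━━┓ 0       0       0 
rawingCanvas                     ┃ 0       0       0I
─────────────────────────────────┨ 0       0       0 
                           +     ┃ 0Item           0 
      #                   +      ┃━━━━━━━━━━━━━━━━━━━
       ##                +       ┃                   
     ┏━━━━━━━━━━━━━━━━━━━━━━━━━━━━━━━━━┓             
  @  ┃ MusicSequencer                  ┃             
     ┠─────────────────────────────────┨             
     ┃      ▼123456789012              ┃             
     ┃   Tom██···██······              ┃             
*****┃ HiHat···█·███··█··              ┃             


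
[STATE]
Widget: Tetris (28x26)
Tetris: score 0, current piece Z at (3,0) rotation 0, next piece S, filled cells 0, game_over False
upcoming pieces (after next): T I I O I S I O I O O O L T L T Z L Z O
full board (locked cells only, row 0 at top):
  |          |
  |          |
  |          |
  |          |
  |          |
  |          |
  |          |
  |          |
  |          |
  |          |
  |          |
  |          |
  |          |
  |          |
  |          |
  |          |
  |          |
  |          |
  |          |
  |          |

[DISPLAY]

   ▓▓     │Next:            
    ▓▓    │ ░░              
          │░░               
          │                 
          │                 
          │                 
          │Score:           
          │0                
          │                 
          │                 
          │                 
          │                 
          │                 
          │                 
          │                 
          │                 
          │                 
          │                 
          │                 
          │                 
          │                 
          │                 
          │                 
          │                 
          │                 
          │                 


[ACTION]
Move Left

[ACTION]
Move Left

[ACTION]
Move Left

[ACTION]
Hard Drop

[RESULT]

    ░░    │Next:            
   ░░     │ ▒               
          │▒▒▒              
          │                 
          │                 
          │                 
          │Score:           
          │0                
          │                 
          │                 
          │                 
          │                 
          │                 
          │                 
          │                 
          │                 
          │                 
          │                 
▓▓        │                 
 ▓▓       │                 
          │                 
          │                 
          │                 
          │                 
          │                 
          │                 


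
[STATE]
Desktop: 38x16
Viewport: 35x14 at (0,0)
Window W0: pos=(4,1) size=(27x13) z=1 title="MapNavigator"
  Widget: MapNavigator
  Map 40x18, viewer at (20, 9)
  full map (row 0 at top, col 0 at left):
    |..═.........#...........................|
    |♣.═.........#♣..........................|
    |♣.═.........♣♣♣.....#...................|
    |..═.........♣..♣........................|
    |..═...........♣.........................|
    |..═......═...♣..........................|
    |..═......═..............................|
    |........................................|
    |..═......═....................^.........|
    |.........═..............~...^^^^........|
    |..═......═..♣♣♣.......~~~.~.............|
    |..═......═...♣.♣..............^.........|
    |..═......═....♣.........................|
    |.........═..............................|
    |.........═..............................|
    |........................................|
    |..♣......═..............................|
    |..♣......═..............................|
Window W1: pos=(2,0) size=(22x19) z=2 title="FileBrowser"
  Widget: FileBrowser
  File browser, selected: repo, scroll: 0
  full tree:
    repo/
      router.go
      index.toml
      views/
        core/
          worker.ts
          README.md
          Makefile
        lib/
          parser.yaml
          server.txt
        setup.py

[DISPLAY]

  ┏━━━━━━━━━━━━━━━━━━━━┓           
  ┃ FileBrowser        ┃━━━━━━┓    
  ┠────────────────────┨      ┃    
  ┃> [-] repo/         ┃──────┨    
  ┃    router.go       ┃......┃    
  ┃    index.toml      ┃......┃    
  ┃    [+] views/      ┃......┃    
  ┃                    ┃...^..┃    
  ┃                    ┃.^^^^.┃    
  ┃                    ┃......┃    
  ┃                    ┃...^..┃    
  ┃                    ┃......┃    
  ┃                    ┃......┃    
  ┃                    ┃━━━━━━┛    


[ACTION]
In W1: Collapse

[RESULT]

  ┏━━━━━━━━━━━━━━━━━━━━┓           
  ┃ FileBrowser        ┃━━━━━━┓    
  ┠────────────────────┨      ┃    
  ┃> [+] repo/         ┃──────┨    
  ┃                    ┃......┃    
  ┃                    ┃......┃    
  ┃                    ┃......┃    
  ┃                    ┃...^..┃    
  ┃                    ┃.^^^^.┃    
  ┃                    ┃......┃    
  ┃                    ┃...^..┃    
  ┃                    ┃......┃    
  ┃                    ┃......┃    
  ┃                    ┃━━━━━━┛    


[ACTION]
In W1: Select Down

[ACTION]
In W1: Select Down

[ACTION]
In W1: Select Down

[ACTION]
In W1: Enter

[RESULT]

  ┏━━━━━━━━━━━━━━━━━━━━┓           
  ┃ FileBrowser        ┃━━━━━━┓    
  ┠────────────────────┨      ┃    
  ┃> [-] repo/         ┃──────┨    
  ┃    router.go       ┃......┃    
  ┃    index.toml      ┃......┃    
  ┃    [+] views/      ┃......┃    
  ┃                    ┃...^..┃    
  ┃                    ┃.^^^^.┃    
  ┃                    ┃......┃    
  ┃                    ┃...^..┃    
  ┃                    ┃......┃    
  ┃                    ┃......┃    
  ┃                    ┃━━━━━━┛    


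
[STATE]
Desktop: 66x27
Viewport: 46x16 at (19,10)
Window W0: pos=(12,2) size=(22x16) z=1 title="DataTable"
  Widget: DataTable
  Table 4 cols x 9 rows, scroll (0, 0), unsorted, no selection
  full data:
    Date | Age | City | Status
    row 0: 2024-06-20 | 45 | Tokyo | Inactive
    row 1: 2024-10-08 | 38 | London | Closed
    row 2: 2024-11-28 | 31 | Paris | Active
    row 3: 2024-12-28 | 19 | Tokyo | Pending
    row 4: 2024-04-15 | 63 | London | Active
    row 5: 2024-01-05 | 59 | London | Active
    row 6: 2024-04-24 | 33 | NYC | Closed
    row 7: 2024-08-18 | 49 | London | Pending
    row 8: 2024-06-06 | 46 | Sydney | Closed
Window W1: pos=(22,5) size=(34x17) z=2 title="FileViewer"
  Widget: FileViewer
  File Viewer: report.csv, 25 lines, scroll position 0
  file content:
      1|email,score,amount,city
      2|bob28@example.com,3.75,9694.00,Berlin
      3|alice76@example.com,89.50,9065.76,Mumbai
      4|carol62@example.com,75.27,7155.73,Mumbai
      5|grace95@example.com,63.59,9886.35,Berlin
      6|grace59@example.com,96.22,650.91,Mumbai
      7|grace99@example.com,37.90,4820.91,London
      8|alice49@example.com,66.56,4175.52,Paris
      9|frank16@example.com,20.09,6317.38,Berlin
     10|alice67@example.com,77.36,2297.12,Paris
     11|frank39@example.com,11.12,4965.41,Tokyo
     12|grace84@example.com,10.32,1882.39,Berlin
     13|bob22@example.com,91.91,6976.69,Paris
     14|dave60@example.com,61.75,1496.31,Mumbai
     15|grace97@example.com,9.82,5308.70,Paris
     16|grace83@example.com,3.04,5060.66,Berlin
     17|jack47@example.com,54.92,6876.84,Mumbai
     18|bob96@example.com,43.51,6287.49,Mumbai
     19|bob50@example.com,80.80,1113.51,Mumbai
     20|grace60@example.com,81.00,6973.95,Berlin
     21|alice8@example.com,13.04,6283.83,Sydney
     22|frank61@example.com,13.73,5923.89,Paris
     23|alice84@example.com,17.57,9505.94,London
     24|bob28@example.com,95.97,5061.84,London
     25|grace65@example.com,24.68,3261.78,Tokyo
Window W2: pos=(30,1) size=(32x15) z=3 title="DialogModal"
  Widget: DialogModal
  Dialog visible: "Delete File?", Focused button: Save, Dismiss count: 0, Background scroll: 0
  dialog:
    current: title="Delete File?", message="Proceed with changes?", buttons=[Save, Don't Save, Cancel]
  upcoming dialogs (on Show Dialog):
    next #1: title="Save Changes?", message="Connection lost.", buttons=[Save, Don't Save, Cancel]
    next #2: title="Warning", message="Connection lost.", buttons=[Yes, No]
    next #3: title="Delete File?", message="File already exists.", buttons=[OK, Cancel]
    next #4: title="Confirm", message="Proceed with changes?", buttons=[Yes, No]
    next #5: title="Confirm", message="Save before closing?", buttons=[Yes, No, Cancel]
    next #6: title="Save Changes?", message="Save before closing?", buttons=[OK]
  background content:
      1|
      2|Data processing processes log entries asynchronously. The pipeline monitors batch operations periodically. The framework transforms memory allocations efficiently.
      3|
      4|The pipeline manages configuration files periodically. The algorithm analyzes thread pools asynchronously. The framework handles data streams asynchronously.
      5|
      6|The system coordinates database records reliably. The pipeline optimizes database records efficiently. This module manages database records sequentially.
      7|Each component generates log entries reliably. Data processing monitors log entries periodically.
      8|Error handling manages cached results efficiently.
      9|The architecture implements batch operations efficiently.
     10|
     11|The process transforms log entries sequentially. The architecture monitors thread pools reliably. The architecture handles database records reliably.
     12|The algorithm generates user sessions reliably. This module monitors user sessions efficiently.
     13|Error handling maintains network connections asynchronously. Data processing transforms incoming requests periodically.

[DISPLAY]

2-2┃alice76┃Ea│[Save]  Don't Save   Can│ e┃   
4-1┃carol62┃Er└────────────────────────┘d ┃   
1-0┃grace95┃The architecture implements ba┃   
4-2┃grace59┃                              ┃   
8-1┃grace99┃The process transforms log ent┃   
6-0┃alice49┗━━━━━━━━━━━━━━━━━━━━━━━━━━━━━━┛   
   ┃frank16@example.com,20.09,6317.░┃         
━━━┃alice67@example.com,77.36,2297.░┃         
   ┃frank39@example.com,11.12,4965.░┃         
   ┃grace84@example.com,10.32,1882.░┃         
   ┃bob22@example.com,91.91,6976.69▼┃         
   ┗━━━━━━━━━━━━━━━━━━━━━━━━━━━━━━━━┛         
                                              
                                              
                                              
                                              


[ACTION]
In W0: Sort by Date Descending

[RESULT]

8-1┃alice76┃Ea│[Save]  Don't Save   Can│ e┃   
6-2┃carol62┃Er└────────────────────────┘d ┃   
6-0┃grace95┃The architecture implements ba┃   
4-2┃grace59┃                              ┃   
4-1┃grace99┃The process transforms log ent┃   
1-0┃alice49┗━━━━━━━━━━━━━━━━━━━━━━━━━━━━━━┛   
   ┃frank16@example.com,20.09,6317.░┃         
━━━┃alice67@example.com,77.36,2297.░┃         
   ┃frank39@example.com,11.12,4965.░┃         
   ┃grace84@example.com,10.32,1882.░┃         
   ┃bob22@example.com,91.91,6976.69▼┃         
   ┗━━━━━━━━━━━━━━━━━━━━━━━━━━━━━━━━┛         
                                              
                                              
                                              
                                              


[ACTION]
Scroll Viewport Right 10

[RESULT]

-1┃alice76┃Ea│[Save]  Don't Save   Can│ e┃    
-2┃carol62┃Er└────────────────────────┘d ┃    
-0┃grace95┃The architecture implements ba┃    
-2┃grace59┃                              ┃    
-1┃grace99┃The process transforms log ent┃    
-0┃alice49┗━━━━━━━━━━━━━━━━━━━━━━━━━━━━━━┛    
  ┃frank16@example.com,20.09,6317.░┃          
━━┃alice67@example.com,77.36,2297.░┃          
  ┃frank39@example.com,11.12,4965.░┃          
  ┃grace84@example.com,10.32,1882.░┃          
  ┃bob22@example.com,91.91,6976.69▼┃          
  ┗━━━━━━━━━━━━━━━━━━━━━━━━━━━━━━━━┛          
                                              
                                              
                                              
                                              


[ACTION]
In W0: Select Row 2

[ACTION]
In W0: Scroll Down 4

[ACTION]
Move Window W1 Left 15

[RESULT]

ple.com,89┃Ea│[Save]  Don't Save   Can│ e┃    
ple.com,75┃Er└────────────────────────┘d ┃    
ple.com,63┃The architecture implements ba┃    
ple.com,96┃                              ┃    
ple.com,37┃The process transforms log ent┃    
ple.com,66┗━━━━━━━━━━━━━━━━━━━━━━━━━━━━━━┛    
ple.com,20.09,6317.░┃                         
ple.com,77.36,2297.░┃                         
ple.com,11.12,4965.░┃                         
ple.com,10.32,1882.░┃                         
e.com,91.91,6976.69▼┃                         
━━━━━━━━━━━━━━━━━━━━┛                         
                                              
                                              
                                              
                                              


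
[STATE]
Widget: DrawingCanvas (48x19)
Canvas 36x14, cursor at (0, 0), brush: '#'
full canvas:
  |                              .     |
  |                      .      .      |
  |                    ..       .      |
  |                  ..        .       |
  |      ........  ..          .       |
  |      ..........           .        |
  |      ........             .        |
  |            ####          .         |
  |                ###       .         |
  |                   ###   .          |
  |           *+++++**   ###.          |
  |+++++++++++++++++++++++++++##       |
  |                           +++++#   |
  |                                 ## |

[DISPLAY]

+                             .                 
                      .      .                  
                    ..       .                  
                  ..        .                   
      ........  ..          .                   
      ..........           .                    
      ........             .                    
            ####          .                     
                ###       .                     
                   ###   .                      
           *+++++**   ###.                      
+++++++++++++++++++++++++++##                   
                           +++++#               
                                 ##             
                                                
                                                
                                                
                                                
                                                


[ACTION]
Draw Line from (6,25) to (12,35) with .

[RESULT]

+                             .                 
                      .      .                  
                    ..       .                  
                  ..        .                   
      ........  ..          .                   
      ..........           .                    
      ........           . .                    
            ####          ..                    
                ###       . ..                  
                   ###   .    .                 
           *+++++**   ###.     ..               
+++++++++++++++++++++++++++##    ..             
                           +++++#  .            
                                 ##             
                                                
                                                
                                                
                                                
                                                


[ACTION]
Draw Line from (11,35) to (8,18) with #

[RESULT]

+                             .                 
                      .      .                  
                    ..       .                  
                  ..        .                   
      ........  ..          .                   
      ..........           .                    
      ........           . .                    
            ####          ..                    
                #####     . ..                  
                   ########   .                 
           *+++++**   ###. ######               
+++++++++++++++++++++++++++##    ###            
                           +++++#  .            
                                 ##             
                                                
                                                
                                                
                                                
                                                


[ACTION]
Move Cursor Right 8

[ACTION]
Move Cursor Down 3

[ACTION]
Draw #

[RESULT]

                              .                 
                      .      .                  
                    ..       .                  
        #         ..        .                   
      ........  ..          .                   
      ..........           .                    
      ........           . .                    
            ####          ..                    
                #####     . ..                  
                   ########   .                 
           *+++++**   ###. ######               
+++++++++++++++++++++++++++##    ###            
                           +++++#  .            
                                 ##             
                                                
                                                
                                                
                                                
                                                


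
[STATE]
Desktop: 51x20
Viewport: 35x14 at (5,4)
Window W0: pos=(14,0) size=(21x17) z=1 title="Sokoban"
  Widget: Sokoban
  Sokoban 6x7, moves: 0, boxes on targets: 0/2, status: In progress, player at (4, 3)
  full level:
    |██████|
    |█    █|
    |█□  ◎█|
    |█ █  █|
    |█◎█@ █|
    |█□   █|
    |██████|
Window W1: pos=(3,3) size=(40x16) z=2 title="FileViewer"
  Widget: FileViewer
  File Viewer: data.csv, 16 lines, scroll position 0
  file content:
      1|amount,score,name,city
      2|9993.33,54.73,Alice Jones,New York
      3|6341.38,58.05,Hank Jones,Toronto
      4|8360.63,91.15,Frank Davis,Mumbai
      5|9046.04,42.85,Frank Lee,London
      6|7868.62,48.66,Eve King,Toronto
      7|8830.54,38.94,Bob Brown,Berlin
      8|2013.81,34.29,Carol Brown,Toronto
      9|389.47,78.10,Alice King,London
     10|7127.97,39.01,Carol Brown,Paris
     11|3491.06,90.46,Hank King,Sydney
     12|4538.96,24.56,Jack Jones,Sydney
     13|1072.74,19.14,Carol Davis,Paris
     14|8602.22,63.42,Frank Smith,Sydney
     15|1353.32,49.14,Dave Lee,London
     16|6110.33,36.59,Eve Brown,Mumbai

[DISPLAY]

FileViewer                         
───────────────────────────────────
mount,score,name,city              
993.33,54.73,Alice Jones,New York  
341.38,58.05,Hank Jones,Toronto    
360.63,91.15,Frank Davis,Mumbai    
046.04,42.85,Frank Lee,London      
868.62,48.66,Eve King,Toronto      
830.54,38.94,Bob Brown,Berlin      
013.81,34.29,Carol Brown,Toronto   
89.47,78.10,Alice King,London      
127.97,39.01,Carol Brown,Paris     
491.06,90.46,Hank King,Sydney      
538.96,24.56,Jack Jones,Sydney     


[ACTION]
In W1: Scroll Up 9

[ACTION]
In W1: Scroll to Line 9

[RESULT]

FileViewer                         
───────────────────────────────────
046.04,42.85,Frank Lee,London      
868.62,48.66,Eve King,Toronto      
830.54,38.94,Bob Brown,Berlin      
013.81,34.29,Carol Brown,Toronto   
89.47,78.10,Alice King,London      
127.97,39.01,Carol Brown,Paris     
491.06,90.46,Hank King,Sydney      
538.96,24.56,Jack Jones,Sydney     
072.74,19.14,Carol Davis,Paris     
602.22,63.42,Frank Smith,Sydney    
353.32,49.14,Dave Lee,London       
110.33,36.59,Eve Brown,Mumbai      


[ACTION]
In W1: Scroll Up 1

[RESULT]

FileViewer                         
───────────────────────────────────
360.63,91.15,Frank Davis,Mumbai    
046.04,42.85,Frank Lee,London      
868.62,48.66,Eve King,Toronto      
830.54,38.94,Bob Brown,Berlin      
013.81,34.29,Carol Brown,Toronto   
89.47,78.10,Alice King,London      
127.97,39.01,Carol Brown,Paris     
491.06,90.46,Hank King,Sydney      
538.96,24.56,Jack Jones,Sydney     
072.74,19.14,Carol Davis,Paris     
602.22,63.42,Frank Smith,Sydney    
353.32,49.14,Dave Lee,London       


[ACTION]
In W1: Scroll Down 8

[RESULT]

FileViewer                         
───────────────────────────────────
046.04,42.85,Frank Lee,London      
868.62,48.66,Eve King,Toronto      
830.54,38.94,Bob Brown,Berlin      
013.81,34.29,Carol Brown,Toronto   
89.47,78.10,Alice King,London      
127.97,39.01,Carol Brown,Paris     
491.06,90.46,Hank King,Sydney      
538.96,24.56,Jack Jones,Sydney     
072.74,19.14,Carol Davis,Paris     
602.22,63.42,Frank Smith,Sydney    
353.32,49.14,Dave Lee,London       
110.33,36.59,Eve Brown,Mumbai      
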